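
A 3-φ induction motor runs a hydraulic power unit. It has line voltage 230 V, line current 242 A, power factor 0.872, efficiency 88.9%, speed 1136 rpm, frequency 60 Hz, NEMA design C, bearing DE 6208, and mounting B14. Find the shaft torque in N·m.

P_in = √3·V·I·cosφ = 1.732 × 230 × 242 × 0.872 = 84064 W
P_out = η·P_in = 0.889 × 84064 = 74733 W
n = 1136 rpm
ω = 2π×1136/60 = 119 rad/s
τ = P_out/ω = 74733/119 = 628 N·m

628 N·m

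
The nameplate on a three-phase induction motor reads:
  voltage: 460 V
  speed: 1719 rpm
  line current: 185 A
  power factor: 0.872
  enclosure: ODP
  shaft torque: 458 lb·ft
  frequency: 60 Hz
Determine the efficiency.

τ = 458 lb·ft × 1.356 = 621 N·m
ω = 2π × 1719/60 = 180 rad/s; P_out = τω = 621 × 180 = 111780 W
P_in = √3·V_L·I_L·cosφ = 1.732 × 460 × 185 × 0.872 = 128527 W
η = P_out / P_in = 111780 / 128527 = 0.870 = 87.0%

87.0 %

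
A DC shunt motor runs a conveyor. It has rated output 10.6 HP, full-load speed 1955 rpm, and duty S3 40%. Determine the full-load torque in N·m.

P_out = 10.6 × 746 = 7908 W
ω = 2π × 1955/60 = 204.7 rad/s
τ = P_out/ω = 7908/204.7 = 38.6 N·m

38.6 N·m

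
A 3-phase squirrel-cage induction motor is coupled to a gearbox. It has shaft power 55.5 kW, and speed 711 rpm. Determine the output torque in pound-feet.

ω = 2π × 711/60 = 74.46 rad/s
τ = P/ω = 55500/74.46 = 745.4 N·m
In lb·ft: 745.4/1.356 = 550 lb·ft

550 lb·ft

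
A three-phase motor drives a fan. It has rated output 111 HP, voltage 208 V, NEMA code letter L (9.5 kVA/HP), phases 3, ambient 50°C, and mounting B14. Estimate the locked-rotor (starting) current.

2930 A

S_LR = 9.5 × 111 = 1054.5 kVA
I_LR = S_LR/(√3·V_L) = 1054500/(1.732×208) = 2930 A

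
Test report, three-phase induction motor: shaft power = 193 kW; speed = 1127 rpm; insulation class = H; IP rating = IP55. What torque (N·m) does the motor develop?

1640 N·m

ω = 2π × 1127/60 = 118 rad/s
τ = P/ω = 193000/118 = 1640 N·m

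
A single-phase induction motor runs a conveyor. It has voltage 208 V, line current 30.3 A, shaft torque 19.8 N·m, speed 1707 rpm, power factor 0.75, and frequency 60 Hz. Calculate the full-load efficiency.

74.9 %

ω = 2π × 1707/60 = 178.8 rad/s; P_out = τω = 19.8 × 178.8 = 3540 W
P_in = V·I·cosφ = 208 × 30.3 × 0.75 = 4727 W
η = P_out / P_in = 3540 / 4727 = 0.749 = 74.9%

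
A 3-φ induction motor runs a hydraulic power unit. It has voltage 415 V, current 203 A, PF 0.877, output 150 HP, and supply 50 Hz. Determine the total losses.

P_in = √3·V·I·cosφ = 1.732×415×203×0.877 = 127965 W
P_out = 150×746 = 111900 W
Losses = P_in − P_out = 127965 − 111900 = 16065 W

16.1 kW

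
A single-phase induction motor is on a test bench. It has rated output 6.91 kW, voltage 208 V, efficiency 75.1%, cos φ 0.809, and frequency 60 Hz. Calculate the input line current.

54.7 A

P_out = 6.91 kW = 6910 W
P_in = P_out / η = 6910 / 0.751 = 9201 W
I = P_in / (V·cosφ) = 9201 / (208 × 0.809) = 54.7 A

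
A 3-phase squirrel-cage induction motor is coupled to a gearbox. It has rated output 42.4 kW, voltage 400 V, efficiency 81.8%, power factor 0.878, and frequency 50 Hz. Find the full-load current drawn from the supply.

P_out = 42.4 kW = 42400 W
P_in = P_out / η = 42400 / 0.818 = 51834 W
I_L = P_in / (√3·V_L·cosφ) = 51834 / (1.732 × 400 × 0.878) = 85.2 A

85.2 A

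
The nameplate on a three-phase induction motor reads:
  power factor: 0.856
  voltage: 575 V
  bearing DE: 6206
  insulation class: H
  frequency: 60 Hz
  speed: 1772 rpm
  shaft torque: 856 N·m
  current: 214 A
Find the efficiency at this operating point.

87.1 %

ω = 2π × 1772/60 = 185.6 rad/s; P_out = τω = 856 × 185.6 = 158874 W
P_in = √3·V_L·I_L·cosφ = 1.732 × 575 × 214 × 0.856 = 182433 W
η = P_out / P_in = 158874 / 182433 = 0.871 = 87.1%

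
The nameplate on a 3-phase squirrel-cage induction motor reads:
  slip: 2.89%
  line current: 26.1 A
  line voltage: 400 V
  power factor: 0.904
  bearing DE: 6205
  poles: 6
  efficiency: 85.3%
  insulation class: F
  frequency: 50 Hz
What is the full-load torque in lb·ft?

P_in = √3·V·I·cosφ = 1.732 × 400 × 26.1 × 0.904 = 16346 W
P_out = η·P_in = 0.853 × 16346 = 13943 W
n_s = 120×50/6 = 1000 rpm; n = 1000×(1−0.0289) = 971 rpm
ω = 2π×971/60 = 101.7 rad/s
τ = P_out/ω = 13943/101.7 = 137.1 N·m
In lb·ft: 137.1/1.356 = 101 lb·ft

101 lb·ft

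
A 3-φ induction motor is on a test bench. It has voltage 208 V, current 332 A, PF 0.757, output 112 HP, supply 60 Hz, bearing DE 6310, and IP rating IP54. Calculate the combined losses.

P_in = √3·V·I·cosφ = 1.732×208×332×0.757 = 90541 W
P_out = 112×746 = 83552 W
Losses = P_in − P_out = 90541 − 83552 = 6989 W

6990 W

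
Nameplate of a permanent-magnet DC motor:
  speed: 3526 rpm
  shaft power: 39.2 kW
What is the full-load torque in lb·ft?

ω = 2π × 3526/60 = 369.2 rad/s
τ = P/ω = 39200/369.2 = 106.2 N·m
In lb·ft: 106.2/1.356 = 78.3 lb·ft

78.3 lb·ft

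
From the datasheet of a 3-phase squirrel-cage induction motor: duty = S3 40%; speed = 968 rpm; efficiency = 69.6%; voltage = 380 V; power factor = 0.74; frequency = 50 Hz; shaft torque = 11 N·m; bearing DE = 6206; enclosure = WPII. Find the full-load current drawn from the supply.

3.29 A

ω = 2π×968/60 = 101.4 rad/s; P_out = τω = 11 × 101.4 = 1115 W
P_in = P_out / η = 1115 / 0.696 = 1602 W
I_L = P_in / (√3·V_L·cosφ) = 1602 / (1.732 × 380 × 0.74) = 3.29 A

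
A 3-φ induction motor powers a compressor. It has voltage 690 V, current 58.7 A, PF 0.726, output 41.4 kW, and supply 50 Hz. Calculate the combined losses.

P_in = √3·V·I·cosφ = 1.732×690×58.7×0.726 = 50930 W
P_out = 41400 W
Losses = P_in − P_out = 50930 − 41400 = 9530 W

9530 W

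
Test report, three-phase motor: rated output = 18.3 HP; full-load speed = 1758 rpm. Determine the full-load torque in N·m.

P_out = 18.3 × 746 = 13652 W
ω = 2π × 1758/60 = 184.1 rad/s
τ = P_out/ω = 13652/184.1 = 74.2 N·m

74.2 N·m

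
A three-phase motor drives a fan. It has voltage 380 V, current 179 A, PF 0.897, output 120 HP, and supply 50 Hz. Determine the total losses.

P_in = √3·V·I·cosφ = 1.732×380×179×0.897 = 105676 W
P_out = 120×746 = 89520 W
Losses = P_in − P_out = 105676 − 89520 = 16156 W

16200 W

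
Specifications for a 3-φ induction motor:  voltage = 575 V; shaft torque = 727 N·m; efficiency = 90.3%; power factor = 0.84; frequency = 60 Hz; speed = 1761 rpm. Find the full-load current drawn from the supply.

ω = 2π×1761/60 = 184.4 rad/s; P_out = τω = 727 × 184.4 = 134059 W
P_in = P_out / η = 134059 / 0.903 = 148460 W
I_L = P_in / (√3·V_L·cosφ) = 148460 / (1.732 × 575 × 0.84) = 177 A

177 A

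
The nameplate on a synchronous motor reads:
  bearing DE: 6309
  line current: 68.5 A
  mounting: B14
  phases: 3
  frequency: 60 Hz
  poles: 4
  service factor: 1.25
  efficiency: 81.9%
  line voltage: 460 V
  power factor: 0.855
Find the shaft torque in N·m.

P_in = √3·V·I·cosφ = 1.732 × 460 × 68.5 × 0.855 = 46662 W
P_out = η·P_in = 0.819 × 46662 = 38216 W
n = n_s = 120×60/4 = 1800 rpm (synchronous)
ω = 2π×1800/60 = 188.5 rad/s
τ = P_out/ω = 38216/188.5 = 203 N·m

203 N·m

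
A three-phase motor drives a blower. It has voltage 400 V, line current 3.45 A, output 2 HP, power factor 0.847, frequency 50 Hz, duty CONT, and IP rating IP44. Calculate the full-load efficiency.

P_out = 2 × 746 = 1492 W
P_in = √3·V_L·I_L·cosφ = 1.732 × 400 × 3.45 × 0.847 = 2024 W
η = P_out / P_in = 1492 / 2024 = 0.737 = 73.7%

73.7 %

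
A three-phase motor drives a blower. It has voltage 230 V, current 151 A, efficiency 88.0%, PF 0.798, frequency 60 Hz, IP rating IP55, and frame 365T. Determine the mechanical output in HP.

56.6 HP

P_in = √3·V·I·cosφ = 1.732 × 230 × 151 × 0.798 = 48002 W
P_out = η·P_in = 0.88 × 48002 = 42242 W
= 42242/746 = 56.6 HP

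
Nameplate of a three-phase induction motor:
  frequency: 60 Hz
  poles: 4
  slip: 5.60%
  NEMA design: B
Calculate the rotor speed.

1699 rpm

n_s = 120f/p = 120×60/4 = 1800 rpm
n = n_s(1 − s) = 1800 × (1 − 0.056) = 1699 rpm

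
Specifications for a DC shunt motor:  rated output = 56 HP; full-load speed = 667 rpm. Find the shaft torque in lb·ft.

441 lb·ft

P_out = 56 × 746 = 41776 W
ω = 2π × 667/60 = 69.85 rad/s
τ = P_out/ω = 41776/69.85 = 598.1 N·m
In lb·ft: 598.1/1.356 = 441 lb·ft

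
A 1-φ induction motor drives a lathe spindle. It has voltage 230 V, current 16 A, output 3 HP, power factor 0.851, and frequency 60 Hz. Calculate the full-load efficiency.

71.5 %

P_out = 3 × 746 = 2238 W
P_in = V·I·cosφ = 230 × 16 × 0.851 = 3132 W
η = P_out / P_in = 2238 / 3132 = 0.715 = 71.5%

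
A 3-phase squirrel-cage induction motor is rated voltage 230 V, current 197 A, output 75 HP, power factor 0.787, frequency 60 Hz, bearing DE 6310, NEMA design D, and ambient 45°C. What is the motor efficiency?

90.6 %

P_out = 75 × 746 = 55950 W
P_in = √3·V_L·I_L·cosφ = 1.732 × 230 × 197 × 0.787 = 61761 W
η = P_out / P_in = 55950 / 61761 = 0.906 = 90.6%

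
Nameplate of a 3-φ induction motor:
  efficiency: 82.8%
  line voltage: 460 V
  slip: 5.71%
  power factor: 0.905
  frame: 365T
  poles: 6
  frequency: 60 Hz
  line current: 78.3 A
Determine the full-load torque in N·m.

395 N·m

P_in = √3·V·I·cosφ = 1.732 × 460 × 78.3 × 0.905 = 56457 W
P_out = η·P_in = 0.828 × 56457 = 46746 W
n_s = 120×60/6 = 1200 rpm; n = 1200×(1−0.0571) = 1131 rpm
ω = 2π×1131/60 = 118.4 rad/s
τ = P_out/ω = 46746/118.4 = 395 N·m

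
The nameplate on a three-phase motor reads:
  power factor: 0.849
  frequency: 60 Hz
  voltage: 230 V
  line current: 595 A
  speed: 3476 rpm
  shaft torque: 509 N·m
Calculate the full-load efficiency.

ω = 2π × 3476/60 = 364 rad/s; P_out = τω = 509 × 364 = 185276 W
P_in = √3·V_L·I_L·cosφ = 1.732 × 230 × 595 × 0.849 = 201234 W
η = P_out / P_in = 185276 / 201234 = 0.921 = 92.1%

92.1 %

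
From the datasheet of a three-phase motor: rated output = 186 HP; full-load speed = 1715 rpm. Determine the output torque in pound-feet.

570 lb·ft

P_out = 186 × 746 = 138756 W
ω = 2π × 1715/60 = 179.6 rad/s
τ = P_out/ω = 138756/179.6 = 772.6 N·m
In lb·ft: 772.6/1.356 = 570 lb·ft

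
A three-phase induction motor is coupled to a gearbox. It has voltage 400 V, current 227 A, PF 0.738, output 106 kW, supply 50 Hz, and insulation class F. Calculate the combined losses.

10.1 kW

P_in = √3·V·I·cosφ = 1.732×400×227×0.738 = 116062 W
P_out = 106000 W
Losses = P_in − P_out = 116062 − 106000 = 10062 W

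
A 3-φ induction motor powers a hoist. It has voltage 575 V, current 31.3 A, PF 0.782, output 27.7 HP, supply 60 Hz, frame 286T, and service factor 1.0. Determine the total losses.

P_in = √3·V·I·cosφ = 1.732×575×31.3×0.782 = 24376 W
P_out = 27.7×746 = 20664 W
Losses = P_in − P_out = 24376 − 20664 = 3712 W

3.71 kW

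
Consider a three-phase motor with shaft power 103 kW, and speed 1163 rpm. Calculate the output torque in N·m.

846 N·m

ω = 2π × 1163/60 = 121.8 rad/s
τ = P/ω = 103000/121.8 = 846 N·m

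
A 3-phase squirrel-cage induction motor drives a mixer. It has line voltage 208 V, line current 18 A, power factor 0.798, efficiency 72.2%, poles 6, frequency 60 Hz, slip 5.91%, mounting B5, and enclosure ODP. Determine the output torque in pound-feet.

P_in = √3·V·I·cosφ = 1.732 × 208 × 18 × 0.798 = 5175 W
P_out = η·P_in = 0.722 × 5175 = 3736 W
n_s = 120×60/6 = 1200 rpm; n = 1200×(1−0.0591) = 1129 rpm
ω = 2π×1129/60 = 118.2 rad/s
τ = P_out/ω = 3736/118.2 = 31.61 N·m
In lb·ft: 31.61/1.356 = 23.3 lb·ft

23.3 lb·ft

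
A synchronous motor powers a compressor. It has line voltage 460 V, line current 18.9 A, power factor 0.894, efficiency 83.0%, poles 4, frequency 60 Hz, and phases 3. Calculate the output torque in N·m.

59.3 N·m

P_in = √3·V·I·cosφ = 1.732 × 460 × 18.9 × 0.894 = 13462 W
P_out = η·P_in = 0.83 × 13462 = 11173 W
n = n_s = 120×60/4 = 1800 rpm (synchronous)
ω = 2π×1800/60 = 188.5 rad/s
τ = P_out/ω = 11173/188.5 = 59.3 N·m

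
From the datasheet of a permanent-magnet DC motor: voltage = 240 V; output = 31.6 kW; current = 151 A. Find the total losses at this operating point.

P_in = V·I = 240×151 = 36240 W
P_out = 31600 W
Losses = P_in − P_out = 36240 − 31600 = 4640 W

4640 W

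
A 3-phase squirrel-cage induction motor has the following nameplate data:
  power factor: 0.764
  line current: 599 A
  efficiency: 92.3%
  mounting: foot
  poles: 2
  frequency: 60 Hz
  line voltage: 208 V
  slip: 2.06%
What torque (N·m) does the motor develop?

412 N·m

P_in = √3·V·I·cosφ = 1.732 × 208 × 599 × 0.764 = 164866 W
P_out = η·P_in = 0.923 × 164866 = 152171 W
n_s = 120×60/2 = 3600 rpm; n = 3600×(1−0.0206) = 3526 rpm
ω = 2π×3526/60 = 369.2 rad/s
τ = P_out/ω = 152171/369.2 = 412 N·m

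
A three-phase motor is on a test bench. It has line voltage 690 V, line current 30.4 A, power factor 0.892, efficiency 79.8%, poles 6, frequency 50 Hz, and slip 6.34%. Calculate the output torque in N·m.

P_in = √3·V·I·cosφ = 1.732 × 690 × 30.4 × 0.892 = 32407 W
P_out = η·P_in = 0.798 × 32407 = 25861 W
n_s = 120×50/6 = 1000 rpm; n = 1000×(1−0.0634) = 937 rpm
ω = 2π×937/60 = 98.12 rad/s
τ = P_out/ω = 25861/98.12 = 264 N·m

264 N·m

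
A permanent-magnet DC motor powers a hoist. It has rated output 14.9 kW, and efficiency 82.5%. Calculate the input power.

P_out = 14900 W
P_in = P_out/η = 14900/0.825 = 18061 W = 18.1 kW

18.1 kW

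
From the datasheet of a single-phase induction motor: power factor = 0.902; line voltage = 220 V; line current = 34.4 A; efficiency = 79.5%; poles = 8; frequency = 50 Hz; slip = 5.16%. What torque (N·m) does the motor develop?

P_in = V·I·cosφ = 220 × 34.4 × 0.902 = 6826 W
P_out = η·P_in = 0.795 × 6826 = 5427 W
n_s = 120×50/8 = 750 rpm; n = 750×(1−0.0516) = 711 rpm
ω = 2π×711/60 = 74.46 rad/s
τ = P_out/ω = 5427/74.46 = 72.9 N·m

72.9 N·m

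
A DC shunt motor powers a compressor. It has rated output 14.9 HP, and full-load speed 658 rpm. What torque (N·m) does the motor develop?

P_out = 14.9 × 746 = 11115 W
ω = 2π × 658/60 = 68.91 rad/s
τ = P_out/ω = 11115/68.91 = 161 N·m

161 N·m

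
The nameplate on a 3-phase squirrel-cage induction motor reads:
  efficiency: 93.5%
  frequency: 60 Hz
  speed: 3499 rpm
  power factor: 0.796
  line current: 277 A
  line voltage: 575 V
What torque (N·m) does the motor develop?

P_in = √3·V·I·cosφ = 1.732 × 575 × 277 × 0.796 = 219588 W
P_out = η·P_in = 0.935 × 219588 = 205315 W
n = 3499 rpm
ω = 2π×3499/60 = 366.4 rad/s
τ = P_out/ω = 205315/366.4 = 560 N·m

560 N·m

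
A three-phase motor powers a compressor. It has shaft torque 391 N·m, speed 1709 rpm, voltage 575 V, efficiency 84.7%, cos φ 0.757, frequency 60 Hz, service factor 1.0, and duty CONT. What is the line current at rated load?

ω = 2π×1709/60 = 179 rad/s; P_out = τω = 391 × 179 = 69989 W
P_in = P_out / η = 69989 / 0.847 = 82632 W
I_L = P_in / (√3·V_L·cosφ) = 82632 / (1.732 × 575 × 0.757) = 110 A

110 A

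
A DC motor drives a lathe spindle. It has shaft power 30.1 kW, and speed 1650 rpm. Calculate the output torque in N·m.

ω = 2π × 1650/60 = 172.8 rad/s
τ = P/ω = 30100/172.8 = 174 N·m

174 N·m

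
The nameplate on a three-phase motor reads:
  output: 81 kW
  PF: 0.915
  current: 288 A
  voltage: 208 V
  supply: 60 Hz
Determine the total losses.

P_in = √3·V·I·cosφ = 1.732×208×288×0.915 = 94935 W
P_out = 81000 W
Losses = P_in − P_out = 94935 − 81000 = 13935 W

13.9 kW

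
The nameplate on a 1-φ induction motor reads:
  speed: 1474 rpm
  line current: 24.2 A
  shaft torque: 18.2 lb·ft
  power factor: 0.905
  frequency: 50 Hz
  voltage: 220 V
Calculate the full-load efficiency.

τ = 18.2 lb·ft × 1.356 = 24.68 N·m
ω = 2π × 1474/60 = 154.4 rad/s; P_out = τω = 24.68 × 154.4 = 3811 W
P_in = V·I·cosφ = 220 × 24.2 × 0.905 = 4818 W
η = P_out / P_in = 3811 / 4818 = 0.791 = 79.1%

79.1 %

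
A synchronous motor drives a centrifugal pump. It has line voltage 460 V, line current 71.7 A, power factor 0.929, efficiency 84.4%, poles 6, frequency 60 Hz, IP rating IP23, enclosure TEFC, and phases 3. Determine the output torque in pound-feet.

263 lb·ft

P_in = √3·V·I·cosφ = 1.732 × 460 × 71.7 × 0.929 = 53069 W
P_out = η·P_in = 0.844 × 53069 = 44790 W
n = n_s = 120×60/6 = 1200 rpm (synchronous)
ω = 2π×1200/60 = 125.7 rad/s
τ = P_out/ω = 44790/125.7 = 356.3 N·m
In lb·ft: 356.3/1.356 = 263 lb·ft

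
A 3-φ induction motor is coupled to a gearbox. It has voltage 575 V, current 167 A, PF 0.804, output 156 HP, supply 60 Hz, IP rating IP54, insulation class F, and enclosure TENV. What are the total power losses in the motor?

P_in = √3·V·I·cosφ = 1.732×575×167×0.804 = 133718 W
P_out = 156×746 = 116376 W
Losses = P_in − P_out = 133718 − 116376 = 17342 W

17.3 kW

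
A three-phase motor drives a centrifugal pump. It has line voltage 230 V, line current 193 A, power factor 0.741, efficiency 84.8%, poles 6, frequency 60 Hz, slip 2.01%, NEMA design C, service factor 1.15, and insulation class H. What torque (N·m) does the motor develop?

392 N·m

P_in = √3·V·I·cosφ = 1.732 × 230 × 193 × 0.741 = 56971 W
P_out = η·P_in = 0.848 × 56971 = 48311 W
n_s = 120×60/6 = 1200 rpm; n = 1200×(1−0.0201) = 1176 rpm
ω = 2π×1176/60 = 123.2 rad/s
τ = P_out/ω = 48311/123.2 = 392 N·m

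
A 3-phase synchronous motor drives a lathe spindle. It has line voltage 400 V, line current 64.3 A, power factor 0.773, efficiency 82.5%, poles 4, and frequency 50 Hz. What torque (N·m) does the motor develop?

181 N·m

P_in = √3·V·I·cosφ = 1.732 × 400 × 64.3 × 0.773 = 34435 W
P_out = η·P_in = 0.825 × 34435 = 28409 W
n = n_s = 120×50/4 = 1500 rpm (synchronous)
ω = 2π×1500/60 = 157.1 rad/s
τ = P_out/ω = 28409/157.1 = 181 N·m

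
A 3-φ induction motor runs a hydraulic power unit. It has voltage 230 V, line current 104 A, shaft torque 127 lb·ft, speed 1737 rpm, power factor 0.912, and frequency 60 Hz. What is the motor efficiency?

τ = 127 lb·ft × 1.356 = 172.2 N·m
ω = 2π × 1737/60 = 181.9 rad/s; P_out = τω = 172.2 × 181.9 = 31323 W
P_in = √3·V_L·I_L·cosφ = 1.732 × 230 × 104 × 0.912 = 37784 W
η = P_out / P_in = 31323 / 37784 = 0.829 = 82.9%

82.9 %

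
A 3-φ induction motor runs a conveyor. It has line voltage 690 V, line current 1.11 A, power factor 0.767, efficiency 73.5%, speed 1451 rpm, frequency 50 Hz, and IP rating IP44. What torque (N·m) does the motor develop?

P_in = √3·V·I·cosφ = 1.732 × 690 × 1.11 × 0.767 = 1017 W
P_out = η·P_in = 0.735 × 1017 = 747 W
n = 1451 rpm
ω = 2π×1451/60 = 151.9 rad/s
τ = P_out/ω = 747/151.9 = 4.92 N·m

4.92 N·m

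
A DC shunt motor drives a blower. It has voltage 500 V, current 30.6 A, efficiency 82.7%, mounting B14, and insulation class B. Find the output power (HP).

17 HP

P_in = V·I = 500 × 30.6 = 15300 W
P_out = η·P_in = 0.827 × 15300 = 12653 W
= 12653/746 = 17 HP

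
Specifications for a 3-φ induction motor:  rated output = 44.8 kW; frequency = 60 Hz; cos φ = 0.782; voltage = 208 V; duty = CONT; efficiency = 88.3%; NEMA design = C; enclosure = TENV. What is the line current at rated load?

P_out = 44.8 kW = 44800 W
P_in = P_out / η = 44800 / 0.883 = 50736 W
I_L = P_in / (√3·V_L·cosφ) = 50736 / (1.732 × 208 × 0.782) = 180 A

180 A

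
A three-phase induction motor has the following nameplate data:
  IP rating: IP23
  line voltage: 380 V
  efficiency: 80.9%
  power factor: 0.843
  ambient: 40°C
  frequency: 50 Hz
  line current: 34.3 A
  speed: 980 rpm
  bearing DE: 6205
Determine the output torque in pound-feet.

111 lb·ft

P_in = √3·V·I·cosφ = 1.732 × 380 × 34.3 × 0.843 = 19031 W
P_out = η·P_in = 0.809 × 19031 = 15396 W
n = 980 rpm
ω = 2π×980/60 = 102.6 rad/s
τ = P_out/ω = 15396/102.6 = 150.1 N·m
In lb·ft: 150.1/1.356 = 111 lb·ft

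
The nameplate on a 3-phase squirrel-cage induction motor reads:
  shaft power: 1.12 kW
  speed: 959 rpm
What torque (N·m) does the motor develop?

ω = 2π × 959/60 = 100.4 rad/s
τ = P/ω = 1120/100.4 = 11.2 N·m

11.2 N·m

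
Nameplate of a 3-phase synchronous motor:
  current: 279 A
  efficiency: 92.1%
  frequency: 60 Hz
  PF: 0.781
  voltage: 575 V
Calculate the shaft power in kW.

P_in = √3·V·I·cosφ = 1.732 × 575 × 279 × 0.781 = 217006 W
P_out = η·P_in = 0.921 × 217006 = 199863 W

200 kW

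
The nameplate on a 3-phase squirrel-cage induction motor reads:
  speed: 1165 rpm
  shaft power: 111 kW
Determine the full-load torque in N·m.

ω = 2π × 1165/60 = 122 rad/s
τ = P/ω = 111000/122 = 910 N·m

910 N·m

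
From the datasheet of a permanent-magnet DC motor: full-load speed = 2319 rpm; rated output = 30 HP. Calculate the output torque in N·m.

92.2 N·m

P_out = 30 × 746 = 22380 W
ω = 2π × 2319/60 = 242.8 rad/s
τ = P_out/ω = 22380/242.8 = 92.2 N·m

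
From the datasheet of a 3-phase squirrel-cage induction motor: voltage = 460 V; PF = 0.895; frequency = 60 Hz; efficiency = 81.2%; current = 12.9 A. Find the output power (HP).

P_in = √3·V·I·cosφ = 1.732 × 460 × 12.9 × 0.895 = 9199 W
P_out = η·P_in = 0.812 × 9199 = 7470 W
= 7470/746 = 10 HP

10 HP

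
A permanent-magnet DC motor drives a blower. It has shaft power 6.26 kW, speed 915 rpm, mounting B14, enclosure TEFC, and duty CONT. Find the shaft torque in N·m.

ω = 2π × 915/60 = 95.82 rad/s
τ = P/ω = 6260/95.82 = 65.3 N·m

65.3 N·m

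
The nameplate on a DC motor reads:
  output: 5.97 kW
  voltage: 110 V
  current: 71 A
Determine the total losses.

1840 W

P_in = V·I = 110×71 = 7810 W
P_out = 5970 W
Losses = P_in − P_out = 7810 − 5970 = 1840 W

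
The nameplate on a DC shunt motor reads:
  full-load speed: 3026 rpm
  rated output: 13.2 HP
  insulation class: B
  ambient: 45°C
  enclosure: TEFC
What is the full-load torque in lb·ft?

22.9 lb·ft

P_out = 13.2 × 746 = 9847 W
ω = 2π × 3026/60 = 316.9 rad/s
τ = P_out/ω = 9847/316.9 = 31.07 N·m
In lb·ft: 31.07/1.356 = 22.9 lb·ft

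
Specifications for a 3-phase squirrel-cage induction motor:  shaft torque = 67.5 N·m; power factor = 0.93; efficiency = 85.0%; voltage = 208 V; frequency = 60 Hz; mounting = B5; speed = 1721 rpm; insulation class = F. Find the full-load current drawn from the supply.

ω = 2π×1721/60 = 180.2 rad/s; P_out = τω = 67.5 × 180.2 = 12164 W
P_in = P_out / η = 12164 / 0.850 = 14311 W
I_L = P_in / (√3·V_L·cosφ) = 14311 / (1.732 × 208 × 0.93) = 42.7 A

42.7 A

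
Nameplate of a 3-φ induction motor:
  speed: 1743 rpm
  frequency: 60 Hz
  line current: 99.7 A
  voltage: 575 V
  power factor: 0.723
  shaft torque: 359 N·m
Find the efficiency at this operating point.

ω = 2π × 1743/60 = 182.5 rad/s; P_out = τω = 359 × 182.5 = 65518 W
P_in = √3·V_L·I_L·cosφ = 1.732 × 575 × 99.7 × 0.723 = 71788 W
η = P_out / P_in = 65518 / 71788 = 0.913 = 91.3%

91.3 %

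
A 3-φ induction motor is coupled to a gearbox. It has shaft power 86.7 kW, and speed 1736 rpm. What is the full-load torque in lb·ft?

352 lb·ft

ω = 2π × 1736/60 = 181.8 rad/s
τ = P/ω = 86700/181.8 = 476.9 N·m
In lb·ft: 476.9/1.356 = 352 lb·ft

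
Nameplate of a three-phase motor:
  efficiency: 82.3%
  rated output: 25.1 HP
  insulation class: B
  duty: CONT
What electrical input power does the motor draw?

22.8 kW

P_out = 25.1 × 746 = 18725 W
P_in = P_out/η = 18725/0.823 = 22752 W = 22.8 kW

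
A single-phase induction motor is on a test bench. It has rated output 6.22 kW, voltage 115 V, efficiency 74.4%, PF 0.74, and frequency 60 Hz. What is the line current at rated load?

P_out = 6.22 kW = 6220 W
P_in = P_out / η = 6220 / 0.744 = 8360 W
I = P_in / (V·cosφ) = 8360 / (115 × 0.74) = 98.2 A

98.2 A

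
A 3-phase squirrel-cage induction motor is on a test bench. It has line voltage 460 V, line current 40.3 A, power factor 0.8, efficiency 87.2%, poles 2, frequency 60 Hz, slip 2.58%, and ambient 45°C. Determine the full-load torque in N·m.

61 N·m

P_in = √3·V·I·cosφ = 1.732 × 460 × 40.3 × 0.8 = 25686 W
P_out = η·P_in = 0.872 × 25686 = 22398 W
n_s = 120×60/2 = 3600 rpm; n = 3600×(1−0.0258) = 3507 rpm
ω = 2π×3507/60 = 367.3 rad/s
τ = P_out/ω = 22398/367.3 = 61 N·m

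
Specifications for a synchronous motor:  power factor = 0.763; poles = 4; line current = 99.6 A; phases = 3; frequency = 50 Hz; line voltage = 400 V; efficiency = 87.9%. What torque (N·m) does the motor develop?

P_in = √3·V·I·cosφ = 1.732 × 400 × 99.6 × 0.763 = 52649 W
P_out = η·P_in = 0.879 × 52649 = 46278 W
n = n_s = 120×50/4 = 1500 rpm (synchronous)
ω = 2π×1500/60 = 157.1 rad/s
τ = P_out/ω = 46278/157.1 = 295 N·m

295 N·m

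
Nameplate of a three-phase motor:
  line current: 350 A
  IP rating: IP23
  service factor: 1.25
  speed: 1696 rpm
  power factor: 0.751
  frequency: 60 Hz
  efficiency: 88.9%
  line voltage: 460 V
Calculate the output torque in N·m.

P_in = √3·V·I·cosφ = 1.732 × 460 × 350 × 0.751 = 209418 W
P_out = η·P_in = 0.889 × 209418 = 186173 W
n = 1696 rpm
ω = 2π×1696/60 = 177.6 rad/s
τ = P_out/ω = 186173/177.6 = 1050 N·m

1050 N·m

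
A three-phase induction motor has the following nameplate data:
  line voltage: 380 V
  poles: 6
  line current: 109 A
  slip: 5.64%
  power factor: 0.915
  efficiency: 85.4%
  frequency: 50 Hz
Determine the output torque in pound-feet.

P_in = √3·V·I·cosφ = 1.732 × 380 × 109 × 0.915 = 65642 W
P_out = η·P_in = 0.854 × 65642 = 56058 W
n_s = 120×50/6 = 1000 rpm; n = 1000×(1−0.0564) = 944 rpm
ω = 2π×944/60 = 98.86 rad/s
τ = P_out/ω = 56058/98.86 = 567 N·m
In lb·ft: 567/1.356 = 418 lb·ft

418 lb·ft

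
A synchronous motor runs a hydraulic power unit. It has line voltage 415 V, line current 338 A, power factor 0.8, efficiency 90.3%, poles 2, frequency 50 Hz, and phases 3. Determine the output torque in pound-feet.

P_in = √3·V·I·cosφ = 1.732 × 415 × 338 × 0.8 = 194358 W
P_out = η·P_in = 0.903 × 194358 = 175505 W
n = n_s = 120×50/2 = 3000 rpm (synchronous)
ω = 2π×3000/60 = 314.2 rad/s
τ = P_out/ω = 175505/314.2 = 558.6 N·m
In lb·ft: 558.6/1.356 = 412 lb·ft

412 lb·ft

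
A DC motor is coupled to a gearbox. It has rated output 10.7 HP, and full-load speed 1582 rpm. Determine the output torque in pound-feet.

35.5 lb·ft

P_out = 10.7 × 746 = 7982 W
ω = 2π × 1582/60 = 165.7 rad/s
τ = P_out/ω = 7982/165.7 = 48.17 N·m
In lb·ft: 48.17/1.356 = 35.5 lb·ft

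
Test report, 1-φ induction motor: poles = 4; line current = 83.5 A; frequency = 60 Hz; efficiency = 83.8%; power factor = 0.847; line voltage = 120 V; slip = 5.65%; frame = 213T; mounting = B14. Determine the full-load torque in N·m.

P_in = V·I·cosφ = 120 × 83.5 × 0.847 = 8487 W
P_out = η·P_in = 0.838 × 8487 = 7112 W
n_s = 120×60/4 = 1800 rpm; n = 1800×(1−0.0565) = 1698 rpm
ω = 2π×1698/60 = 177.8 rad/s
τ = P_out/ω = 7112/177.8 = 40 N·m

40 N·m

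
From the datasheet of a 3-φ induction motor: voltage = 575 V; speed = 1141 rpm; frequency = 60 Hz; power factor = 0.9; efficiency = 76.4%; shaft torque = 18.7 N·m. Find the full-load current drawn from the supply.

3.26 A

ω = 2π×1141/60 = 119.5 rad/s; P_out = τω = 18.7 × 119.5 = 2235 W
P_in = P_out / η = 2235 / 0.764 = 2925 W
I_L = P_in / (√3·V_L·cosφ) = 2925 / (1.732 × 575 × 0.9) = 3.26 A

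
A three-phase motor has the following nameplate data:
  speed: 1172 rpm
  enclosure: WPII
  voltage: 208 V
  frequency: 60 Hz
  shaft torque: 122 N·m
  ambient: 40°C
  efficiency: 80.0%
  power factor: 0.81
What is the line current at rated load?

64.1 A

ω = 2π×1172/60 = 122.7 rad/s; P_out = τω = 122 × 122.7 = 14969 W
P_in = P_out / η = 14969 / 0.800 = 18711 W
I_L = P_in / (√3·V_L·cosφ) = 18711 / (1.732 × 208 × 0.81) = 64.1 A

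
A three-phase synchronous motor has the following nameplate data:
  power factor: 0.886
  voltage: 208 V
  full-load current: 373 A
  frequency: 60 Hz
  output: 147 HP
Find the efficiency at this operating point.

P_out = 147 × 746 = 109662 W
P_in = √3·V_L·I_L·cosφ = 1.732 × 208 × 373 × 0.886 = 119057 W
η = P_out / P_in = 109662 / 119057 = 0.921 = 92.1%

92.1 %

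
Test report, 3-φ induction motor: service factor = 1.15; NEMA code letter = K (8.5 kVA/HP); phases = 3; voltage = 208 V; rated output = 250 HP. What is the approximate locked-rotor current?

S_LR = 8.5 × 250 = 2125 kVA
I_LR = S_LR/(√3·V_L) = 2125000/(1.732×208) = 5900 A

5900 A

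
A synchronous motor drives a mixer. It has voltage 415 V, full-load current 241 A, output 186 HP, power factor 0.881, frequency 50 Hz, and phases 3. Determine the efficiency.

90.9 %

P_out = 186 × 746 = 138756 W
P_in = √3·V_L·I_L·cosφ = 1.732 × 415 × 241 × 0.881 = 152612 W
η = P_out / P_in = 138756 / 152612 = 0.909 = 90.9%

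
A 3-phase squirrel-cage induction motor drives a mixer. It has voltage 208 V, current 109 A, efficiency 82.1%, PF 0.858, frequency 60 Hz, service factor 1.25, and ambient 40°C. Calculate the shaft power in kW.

27.7 kW

P_in = √3·V·I·cosφ = 1.732 × 208 × 109 × 0.858 = 33692 W
P_out = η·P_in = 0.821 × 33692 = 27661 W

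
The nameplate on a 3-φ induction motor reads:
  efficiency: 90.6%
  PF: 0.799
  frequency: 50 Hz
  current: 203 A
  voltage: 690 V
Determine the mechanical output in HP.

235 HP

P_in = √3·V·I·cosφ = 1.732 × 690 × 203 × 0.799 = 193838 W
P_out = η·P_in = 0.906 × 193838 = 175617 W
= 175617/746 = 235 HP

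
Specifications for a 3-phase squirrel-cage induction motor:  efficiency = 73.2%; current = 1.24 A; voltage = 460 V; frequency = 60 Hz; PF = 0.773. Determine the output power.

P_in = √3·V·I·cosφ = 1.732 × 460 × 1.24 × 0.773 = 764 W
P_out = η·P_in = 0.732 × 764 = 559 W

0.559 kW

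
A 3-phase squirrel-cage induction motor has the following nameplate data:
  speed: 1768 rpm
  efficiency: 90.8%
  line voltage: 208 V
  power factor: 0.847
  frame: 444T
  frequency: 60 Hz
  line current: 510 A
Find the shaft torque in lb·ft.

563 lb·ft

P_in = √3·V·I·cosφ = 1.732 × 208 × 510 × 0.847 = 155620 W
P_out = η·P_in = 0.908 × 155620 = 141303 W
n = 1768 rpm
ω = 2π×1768/60 = 185.1 rad/s
τ = P_out/ω = 141303/185.1 = 763.4 N·m
In lb·ft: 763.4/1.356 = 563 lb·ft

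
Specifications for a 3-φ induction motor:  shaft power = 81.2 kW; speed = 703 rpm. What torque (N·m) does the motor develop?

ω = 2π × 703/60 = 73.62 rad/s
τ = P/ω = 81200/73.62 = 1100 N·m

1100 N·m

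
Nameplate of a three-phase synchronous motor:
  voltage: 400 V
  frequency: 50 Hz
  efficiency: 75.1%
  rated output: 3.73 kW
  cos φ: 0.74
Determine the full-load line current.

P_out = 3.73 kW = 3730 W
P_in = P_out / η = 3730 / 0.751 = 4967 W
I_L = P_in / (√3·V_L·cosφ) = 4967 / (1.732 × 400 × 0.74) = 9.69 A

9.69 A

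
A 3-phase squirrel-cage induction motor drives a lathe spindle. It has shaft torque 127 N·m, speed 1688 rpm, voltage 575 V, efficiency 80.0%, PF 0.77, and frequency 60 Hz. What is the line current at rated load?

ω = 2π×1688/60 = 176.8 rad/s; P_out = τω = 127 × 176.8 = 22454 W
P_in = P_out / η = 22454 / 0.800 = 28068 W
I_L = P_in / (√3·V_L·cosφ) = 28068 / (1.732 × 575 × 0.77) = 36.6 A

36.6 A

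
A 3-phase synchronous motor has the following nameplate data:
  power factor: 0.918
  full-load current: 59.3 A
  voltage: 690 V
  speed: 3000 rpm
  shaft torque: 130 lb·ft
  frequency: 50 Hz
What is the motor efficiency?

τ = 130 lb·ft × 1.356 = 176.3 N·m
ω = 2π × 3000/60 = 314.2 rad/s; P_out = τω = 176.3 × 314.2 = 55393 W
P_in = √3·V_L·I_L·cosφ = 1.732 × 690 × 59.3 × 0.918 = 65057 W
η = P_out / P_in = 55393 / 65057 = 0.851 = 85.1%

85.1 %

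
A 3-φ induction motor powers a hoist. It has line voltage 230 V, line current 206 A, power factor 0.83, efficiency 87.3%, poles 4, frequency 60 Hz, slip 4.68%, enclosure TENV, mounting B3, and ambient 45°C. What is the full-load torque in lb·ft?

244 lb·ft

P_in = √3·V·I·cosφ = 1.732 × 230 × 206 × 0.83 = 68112 W
P_out = η·P_in = 0.873 × 68112 = 59462 W
n_s = 120×60/4 = 1800 rpm; n = 1800×(1−0.0468) = 1716 rpm
ω = 2π×1716/60 = 179.7 rad/s
τ = P_out/ω = 59462/179.7 = 330.9 N·m
In lb·ft: 330.9/1.356 = 244 lb·ft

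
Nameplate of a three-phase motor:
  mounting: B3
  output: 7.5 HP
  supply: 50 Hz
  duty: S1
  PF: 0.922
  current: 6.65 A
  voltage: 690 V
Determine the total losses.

P_in = √3·V·I·cosφ = 1.732×690×6.65×0.922 = 7327 W
P_out = 7.5×746 = 5595 W
Losses = P_in − P_out = 7327 − 5595 = 1732 W

1.73 kW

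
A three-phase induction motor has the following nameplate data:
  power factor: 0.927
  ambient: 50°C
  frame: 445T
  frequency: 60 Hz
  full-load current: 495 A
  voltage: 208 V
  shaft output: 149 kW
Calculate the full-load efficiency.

P_out = 149 kW = 149000 W
P_in = √3·V_L·I_L·cosφ = 1.732 × 208 × 495 × 0.927 = 165309 W
η = P_out / P_in = 149000 / 165309 = 0.901 = 90.1%

90.1 %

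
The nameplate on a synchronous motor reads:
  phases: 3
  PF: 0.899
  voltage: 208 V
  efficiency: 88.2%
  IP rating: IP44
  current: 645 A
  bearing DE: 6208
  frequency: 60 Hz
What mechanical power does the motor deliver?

184 kW

P_in = √3·V·I·cosφ = 1.732 × 208 × 645 × 0.899 = 208896 W
P_out = η·P_in = 0.882 × 208896 = 184246 W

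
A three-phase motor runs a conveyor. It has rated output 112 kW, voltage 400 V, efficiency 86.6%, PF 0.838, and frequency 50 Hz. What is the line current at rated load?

223 A

P_out = 112 kW = 112000 W
P_in = P_out / η = 112000 / 0.866 = 129330 W
I_L = P_in / (√3·V_L·cosφ) = 129330 / (1.732 × 400 × 0.838) = 223 A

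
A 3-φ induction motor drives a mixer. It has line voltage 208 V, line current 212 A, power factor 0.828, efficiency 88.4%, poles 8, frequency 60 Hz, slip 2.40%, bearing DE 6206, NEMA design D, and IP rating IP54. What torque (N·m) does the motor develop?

608 N·m

P_in = √3·V·I·cosφ = 1.732 × 208 × 212 × 0.828 = 63238 W
P_out = η·P_in = 0.884 × 63238 = 55902 W
n_s = 120×60/8 = 900 rpm; n = 900×(1−0.024) = 878 rpm
ω = 2π×878/60 = 91.94 rad/s
τ = P_out/ω = 55902/91.94 = 608 N·m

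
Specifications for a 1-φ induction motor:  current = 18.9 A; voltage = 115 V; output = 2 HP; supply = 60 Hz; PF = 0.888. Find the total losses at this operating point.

P_in = V·I·cosφ = 115×18.9×0.888 = 1930 W
P_out = 2×746 = 1492 W
Losses = P_in − P_out = 1930 − 1492 = 438 W

438 W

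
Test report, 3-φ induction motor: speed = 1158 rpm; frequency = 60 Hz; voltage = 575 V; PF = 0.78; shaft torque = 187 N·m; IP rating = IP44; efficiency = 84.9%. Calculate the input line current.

ω = 2π×1158/60 = 121.3 rad/s; P_out = τω = 187 × 121.3 = 22683 W
P_in = P_out / η = 22683 / 0.849 = 26717 W
I_L = P_in / (√3·V_L·cosφ) = 26717 / (1.732 × 575 × 0.78) = 34.4 A

34.4 A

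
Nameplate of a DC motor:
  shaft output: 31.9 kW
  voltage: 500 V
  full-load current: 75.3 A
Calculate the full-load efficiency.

P_out = 31.9 kW = 31900 W
P_in = V·I = 500 × 75.3 = 37650 W
η = P_out / P_in = 31900 / 37650 = 0.847 = 84.7%

84.7 %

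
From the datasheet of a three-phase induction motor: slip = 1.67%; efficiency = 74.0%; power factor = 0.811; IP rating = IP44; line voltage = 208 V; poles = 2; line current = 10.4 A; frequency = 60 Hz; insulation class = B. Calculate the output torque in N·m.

P_in = √3·V·I·cosφ = 1.732 × 208 × 10.4 × 0.811 = 3039 W
P_out = η·P_in = 0.74 × 3039 = 2249 W
n_s = 120×60/2 = 3600 rpm; n = 3600×(1−0.0167) = 3540 rpm
ω = 2π×3540/60 = 370.7 rad/s
τ = P_out/ω = 2249/370.7 = 6.07 N·m

6.07 N·m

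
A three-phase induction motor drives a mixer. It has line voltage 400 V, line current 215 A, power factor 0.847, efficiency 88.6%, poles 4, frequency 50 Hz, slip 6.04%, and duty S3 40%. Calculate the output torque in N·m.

P_in = √3·V·I·cosφ = 1.732 × 400 × 215 × 0.847 = 126162 W
P_out = η·P_in = 0.886 × 126162 = 111780 W
n_s = 120×50/4 = 1500 rpm; n = 1500×(1−0.0604) = 1409 rpm
ω = 2π×1409/60 = 147.6 rad/s
τ = P_out/ω = 111780/147.6 = 757 N·m

757 N·m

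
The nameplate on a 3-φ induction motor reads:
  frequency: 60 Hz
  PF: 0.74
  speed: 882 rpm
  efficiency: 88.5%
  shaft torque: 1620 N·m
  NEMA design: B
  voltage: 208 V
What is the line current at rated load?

634 A

ω = 2π×882/60 = 92.36 rad/s; P_out = τω = 1620 × 92.36 = 149623 W
P_in = P_out / η = 149623 / 0.885 = 169066 W
I_L = P_in / (√3·V_L·cosφ) = 169066 / (1.732 × 208 × 0.74) = 634 A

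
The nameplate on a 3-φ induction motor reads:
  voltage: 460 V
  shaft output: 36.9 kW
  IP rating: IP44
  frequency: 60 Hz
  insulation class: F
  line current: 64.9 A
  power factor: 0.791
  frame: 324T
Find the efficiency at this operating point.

90.2 %

P_out = 36.9 kW = 36900 W
P_in = √3·V_L·I_L·cosφ = 1.732 × 460 × 64.9 × 0.791 = 40900 W
η = P_out / P_in = 36900 / 40900 = 0.902 = 90.2%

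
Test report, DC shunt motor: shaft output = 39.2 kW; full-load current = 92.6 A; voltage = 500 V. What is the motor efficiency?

P_out = 39.2 kW = 39200 W
P_in = V·I = 500 × 92.6 = 46300 W
η = P_out / P_in = 39200 / 46300 = 0.847 = 84.7%

84.7 %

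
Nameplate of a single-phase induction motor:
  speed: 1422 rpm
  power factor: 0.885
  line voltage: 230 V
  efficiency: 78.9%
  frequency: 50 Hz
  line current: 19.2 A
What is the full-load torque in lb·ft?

P_in = V·I·cosφ = 230 × 19.2 × 0.885 = 3908 W
P_out = η·P_in = 0.789 × 3908 = 3083 W
n = 1422 rpm
ω = 2π×1422/60 = 148.9 rad/s
τ = P_out/ω = 3083/148.9 = 20.71 N·m
In lb·ft: 20.71/1.356 = 15.3 lb·ft

15.3 lb·ft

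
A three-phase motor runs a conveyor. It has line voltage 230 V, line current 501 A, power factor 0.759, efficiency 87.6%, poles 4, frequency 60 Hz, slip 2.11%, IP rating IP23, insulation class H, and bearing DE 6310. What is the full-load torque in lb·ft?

P_in = √3·V·I·cosφ = 1.732 × 230 × 501 × 0.759 = 151480 W
P_out = η·P_in = 0.876 × 151480 = 132696 W
n_s = 120×60/4 = 1800 rpm; n = 1800×(1−0.0211) = 1762 rpm
ω = 2π×1762/60 = 184.5 rad/s
τ = P_out/ω = 132696/184.5 = 719.2 N·m
In lb·ft: 719.2/1.356 = 530 lb·ft

530 lb·ft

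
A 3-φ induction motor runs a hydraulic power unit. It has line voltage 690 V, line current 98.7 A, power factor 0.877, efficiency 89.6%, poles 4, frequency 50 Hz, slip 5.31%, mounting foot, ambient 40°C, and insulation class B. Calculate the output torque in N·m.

P_in = √3·V·I·cosφ = 1.732 × 690 × 98.7 × 0.877 = 103446 W
P_out = η·P_in = 0.896 × 103446 = 92688 W
n_s = 120×50/4 = 1500 rpm; n = 1500×(1−0.0531) = 1420 rpm
ω = 2π×1420/60 = 148.7 rad/s
τ = P_out/ω = 92688/148.7 = 623 N·m

623 N·m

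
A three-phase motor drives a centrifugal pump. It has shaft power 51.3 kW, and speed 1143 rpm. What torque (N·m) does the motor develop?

ω = 2π × 1143/60 = 119.7 rad/s
τ = P/ω = 51300/119.7 = 429 N·m

429 N·m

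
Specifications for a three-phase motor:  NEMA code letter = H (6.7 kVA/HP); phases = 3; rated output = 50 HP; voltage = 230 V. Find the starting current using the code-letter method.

841 A

S_LR = 6.7 × 50 = 335 kVA
I_LR = S_LR/(√3·V_L) = 335000/(1.732×230) = 841 A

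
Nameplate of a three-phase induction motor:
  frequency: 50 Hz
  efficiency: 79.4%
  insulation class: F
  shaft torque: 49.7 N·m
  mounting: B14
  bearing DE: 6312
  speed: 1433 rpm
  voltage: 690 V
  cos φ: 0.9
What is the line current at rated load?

8.73 A

ω = 2π×1433/60 = 150.1 rad/s; P_out = τω = 49.7 × 150.1 = 7460 W
P_in = P_out / η = 7460 / 0.794 = 9395 W
I_L = P_in / (√3·V_L·cosφ) = 9395 / (1.732 × 690 × 0.9) = 8.73 A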